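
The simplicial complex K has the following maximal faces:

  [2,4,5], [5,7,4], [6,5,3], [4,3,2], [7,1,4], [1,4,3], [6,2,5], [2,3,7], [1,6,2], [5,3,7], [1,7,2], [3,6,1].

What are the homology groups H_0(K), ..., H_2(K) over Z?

Order the vertices as 1 < 2 < 3 < 4 < 5 < 6 < 7. Listing each simplex with vertices in this order, K has dimension 2 with simplices:

  0-simplices (7): [1], [2], [3], [4], [5], [6], [7]
  1-simplices (18): [1,2], [1,3], [1,4], [1,6], [1,7], [2,3], [2,4], [2,5], [2,6], [2,7], [3,4], [3,5], [3,6], [3,7], [4,5], [4,7], [5,6], [5,7]
  2-simplices (12): [1,2,6], [1,2,7], [1,3,4], [1,3,6], [1,4,7], [2,3,4], [2,3,7], [2,4,5], [2,5,6], [3,5,6], [3,5,7], [4,5,7]

Hence C_0 ≅ Z^7, C_1 ≅ Z^18, C_2 ≅ Z^12.

∂_1: C_1 → C_0 sends each edge [p,q] (with p < q) to q − p. For instance
  ∂[2,4] = [4] − [2].
This gives a 7×18 integer matrix of rank 6; reducing to Smith normal form yields diagonal entries (1,1,1,1,1,1).

Boundary ∂_2: C_2 → C_1 maps a triangle to the signed sum of its edges. For instance
  ∂[1,2,6] = [2,6] − [1,6] + [1,2],
  ∂[2,5,6] = [5,6] − [2,6] + [2,5].
The 18×12 boundary matrix has rank 12 and Smith normal form diag(1,1,1,1,1,1,1,1,1,1,1,2).

Now H_k = ker ∂_k / im ∂_{k+1}, so:

  H_0: rank C_0 − rank ∂_1 = 7 − 6 = 1, and the invariant factors of ∂_1 are all 1, so H_0 = Z.
  H_1: rank ker ∂_1 − rank ∂_2 = (18 − 6) − 12 = 0, and ∂_2 has invariant factor 2 > 1, so H_1 = Z/2.
  H_2: rank ker ∂_2 − rank ∂_3 = (12 − 12) − 0 = 0, and there is no ∂_3, so H_2 = 0.

As a check, the Euler characteristic is 7 − 18 + 12 = 1, which agrees with 1 − 0 + 0 = 1.

H_0 ≅ Z,  H_1 ≅ Z/2,  H_2 = 0.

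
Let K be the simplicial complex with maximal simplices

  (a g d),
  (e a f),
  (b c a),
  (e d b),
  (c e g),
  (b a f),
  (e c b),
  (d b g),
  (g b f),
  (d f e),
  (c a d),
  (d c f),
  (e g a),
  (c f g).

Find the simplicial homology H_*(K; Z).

H_0 = Z,  H_1 = Z^2,  H_2 = Z.

We work with the vertex ordering a < b < c < d < e < f < g. The simplices of K, each written with vertices in increasing order, are:

  0-simplices (7): a, b, c, d, e, f, g
  1-simplices (21): ab, ac, ad, ae, af, ag, bc, bd, be, bf, bg, cd, ce, cf, cg, de, df, dg, ef, eg, fg
  2-simplices (14): abc, abf, acd, adg, aef, aeg, bce, bde, bdg, bfg, cdf, ceg, cfg, def

giving chain groups C_0 ≅ Z^7, C_1 ≅ Z^21, C_2 ≅ Z^14.

The boundary map ∂_1: C_1 → C_0 maps an edge to its endpoints' difference, ∂[p,q] = q − p.
As a 7×21 matrix over Z this has rank 6, with invariant factors (1,1,1,1,1,1).

The boundary map ∂_2: C_2 → C_1 maps a triangle to the signed sum of its edges. For instance
  ∂bfg = fg − bg + bf,
  ∂bdg = dg − bg + bd.
As a 21×14 matrix over Z this has rank 13, with invariant factors (1,1,1,1,1,1,1,1,1,1,1,1,1).

Computing H_k = (kernel of ∂_k) / (image of ∂_{k+1}):

  H_0: rank C_0 − rank ∂_1 = 7 − 6 = 1, and the invariant factors of ∂_1 are all 1, so H_0 ≅ Z.
  H_1: rank ker ∂_1 − rank ∂_2 = (21 − 6) − 13 = 2, and the invariant factors of ∂_2 are all 1, so H_1 ≅ Z^2.
  H_2: rank ker ∂_2 − rank ∂_3 = (14 − 13) − 0 = 1, and there is no ∂_3, so H_2 ≅ Z.

As a check, the Euler characteristic is 7 − 21 + 14 = 0, which agrees with 1 − 2 + 1 = 0.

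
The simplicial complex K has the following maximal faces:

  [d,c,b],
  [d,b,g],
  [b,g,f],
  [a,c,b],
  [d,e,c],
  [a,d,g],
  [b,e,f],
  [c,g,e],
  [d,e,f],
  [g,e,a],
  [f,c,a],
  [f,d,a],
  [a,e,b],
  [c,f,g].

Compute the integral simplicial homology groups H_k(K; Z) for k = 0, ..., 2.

Take the total order a < b < c < d < e < f < g on the vertex set. Then K (dimension 2) consists of the simplices:

  0-simplices (7): a, b, c, d, e, f, g
  1-simplices (21): ab, ac, ad, ae, af, ag, bc, bd, be, bf, bg, cd, ce, cf, cg, de, df, dg, ef, eg, fg
  2-simplices (14): abc, abe, acf, adf, adg, aeg, bcd, bdg, bef, bfg, cde, ceg, cfg, def

Hence C_0 ≅ Z^7, C_1 ≅ Z^21, C_2 ≅ Z^14.

∂_1: C_1 → C_0 is given by ∂[p,q] = [q] − [p].
The resulting 7×21 matrix has rank 6, and its Smith normal form has invariant factors (1,1,1,1,1,1).

Boundary ∂_2: C_2 → C_1 sends each 2-simplex [p,q,r] to [q,r] − [p,r] + [p,q]. For instance
  ∂abe = be − ae + ab,
  ∂acf = cf − af + ac.
As a 21×14 matrix over Z this has rank 13, with invariant factors (1,1,1,1,1,1,1,1,1,1,1,1,1).

From H_k ≅ ker(∂_k) / im(∂_{k+1}) we obtain:

  H_0: rank C_0 − rank ∂_1 = 7 − 6 = 1, and the invariant factors of ∂_1 are all 1, so H_0 ≅ Z.
  H_1: rank ker ∂_1 − rank ∂_2 = (21 − 6) − 13 = 2, and the invariant factors of ∂_2 are all 1, so H_1 ≅ Z^2.
  H_2: rank ker ∂_2 − rank ∂_3 = (14 − 13) − 0 = 1, and there is no ∂_3, so H_2 ≅ Z.

As a check, the Euler characteristic is 7 − 21 + 14 = 0, which agrees with 1 − 2 + 1 = 0.

H_0 ≅ Z,  H_1 ≅ Z^2,  H_2 ≅ Z.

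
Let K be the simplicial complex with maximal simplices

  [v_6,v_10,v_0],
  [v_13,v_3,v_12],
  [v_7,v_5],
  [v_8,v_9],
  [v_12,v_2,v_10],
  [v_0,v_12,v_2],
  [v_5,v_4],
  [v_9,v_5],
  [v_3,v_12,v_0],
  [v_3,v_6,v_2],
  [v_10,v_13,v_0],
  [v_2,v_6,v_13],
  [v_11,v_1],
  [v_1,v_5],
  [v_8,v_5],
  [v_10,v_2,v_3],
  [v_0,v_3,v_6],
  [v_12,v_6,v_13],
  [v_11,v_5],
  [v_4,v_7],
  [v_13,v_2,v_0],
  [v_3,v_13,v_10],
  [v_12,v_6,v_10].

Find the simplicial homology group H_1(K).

H_1 ≅ Z^5.

Take the total order v_0 < v_1 < v_2 < v_3 < v_4 < v_5 < v_6 < v_7 < v_8 < v_9 < v_10 < v_11 < v_12 < v_13 on the vertex set. Then K (dimension 2) consists of the simplices:

  0-simplices (14): [v_0], [v_1], [v_2], [v_3], [v_4], [v_5], [v_6], [v_7], [v_8], [v_9], [v_10], [v_11], [v_12], [v_13]
  1-simplices (30): (30 of them)
  2-simplices (14): (14 of them)

Hence C_0 ≅ Z^14, C_1 ≅ Z^30, C_2 ≅ Z^14.

The boundary map ∂_1: C_1 → C_0 is given by ∂[p,q] = [q] − [p]. For instance
  ∂[v_3,v_6] = [v_6] − [v_3].
The resulting 14×30 matrix has rank 12, and its Smith normal form has invariant factors (1,1,1,1,1,1,1,1,1,1,1,1).

∂_2: C_2 → C_1 acts by ∂[p,q,r] = [q,r] − [p,r] + [p,q]. For instance
  ∂[v_3,v_10,v_13] = [v_10,v_13] − [v_3,v_13] + [v_3,v_10],
  ∂[v_6,v_12,v_13] = [v_12,v_13] − [v_6,v_13] + [v_6,v_12].
The resulting 30×14 matrix has rank 13, and its Smith normal form has invariant factors (1,1,1,1,1,1,1,1,1,1,1,1,1).

Now H_k = ker ∂_k / im ∂_{k+1}, so:

  H_1: rank ker ∂_1 − rank ∂_2 = (30 − 12) − 13 = 5, and the invariant factors of ∂_2 are all 1, so H_1 = Z^5.

(K is a triangulation of the disjoint union of the torus T^2 and a wedge of 3 circles.)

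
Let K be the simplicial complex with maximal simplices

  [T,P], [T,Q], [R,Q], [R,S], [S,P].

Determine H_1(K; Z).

H_1 ≅ Z.

Fix the vertex order P < Q < R < S < T and write every simplex with vertices in increasing order. Then dim K = 1 and the simplices of K are:

  0-simplices (5): P, Q, R, S, T
  1-simplices (5): PS, PT, QR, QT, RS

Hence C_0 ≅ Z^5, C_1 ≅ Z^5.

The boundary map ∂_1: C_1 → C_0 is given by ∂[p,q] = [q] − [p].
The 5×5 boundary matrix has rank 4 and Smith normal form diag(1,1,1,1).

Computing H_k = (kernel of ∂_k) / (image of ∂_{k+1}):

  H_1: rank ker ∂_1 − rank ∂_2 = (5 − 4) − 0 = 1, and there is no ∂_2, so H_1 ≅ Z.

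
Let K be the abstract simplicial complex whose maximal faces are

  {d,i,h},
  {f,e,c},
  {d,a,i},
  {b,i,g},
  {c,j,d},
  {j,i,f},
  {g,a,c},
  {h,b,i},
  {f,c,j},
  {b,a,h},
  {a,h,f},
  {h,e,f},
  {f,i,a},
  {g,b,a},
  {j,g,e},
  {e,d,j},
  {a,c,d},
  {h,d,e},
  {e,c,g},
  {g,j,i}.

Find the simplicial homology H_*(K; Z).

H_0 = Z,  H_1 = Z ⊕ Z_2,  H_2 = 0.

We work with the vertex ordering a < b < c < d < e < f < g < h < i < j. The simplices of K, each written with vertices in increasing order, are:

  0-simplices (10): a, b, c, d, e, f, g, h, i, j
  1-simplices (30): ab, ac, ad, af, ag, ah, ai, bg, bh, bi, cd, ce, cf, cg, cj, de, dh, di, dj, ef, eg, eh, ej, fh, fi, fj, gi, gj, hi, ij
  2-simplices (20): abg, abh, acd, acg, adi, afh, afi, bgi, bhi, cdj, cef, ceg, cfj, deh, dej, dhi, efh, egj, fij, gij

giving chain groups C_0 ≅ Z^10, C_1 ≅ Z^30, C_2 ≅ Z^20.

Boundary ∂_1: C_1 → C_0 sends each edge [p,q] (with p < q) to q − p.
As a 10×30 matrix over Z this has rank 9, with invariant factors (1,1,1,1,1,1,1,1,1).

The boundary map ∂_2: C_2 → C_1 sends each 2-simplex [p,q,r] to [q,r] − [p,r] + [p,q]. For instance
  ∂cdj = dj − cj + cd,
  ∂dhi = hi − di + dh.
The 30×20 boundary matrix has rank 20 and Smith normal form diag(1,1,1,1,1,1,1,1,1,1,1,1,1,1,1,1,1,1,1,2).

Computing H_k = (kernel of ∂_k) / (image of ∂_{k+1}):

  H_0: rank C_0 − rank ∂_1 = 10 − 9 = 1, and the invariant factors of ∂_1 are all 1, so H_0 ≅ Z.
  H_1: rank ker ∂_1 − rank ∂_2 = (30 − 9) − 20 = 1, and ∂_2 has invariant factor 2 > 1, so H_1 ≅ Z ⊕ Z_2.
  H_2: rank ker ∂_2 − rank ∂_3 = (20 − 20) − 0 = 0, and there is no ∂_3, so H_2 ≅ 0.

As a check, the Euler characteristic is 10 − 30 + 20 = 0, which agrees with 1 − 1 + 0 = 0.
(K is a triangulation of the Klein bottle.)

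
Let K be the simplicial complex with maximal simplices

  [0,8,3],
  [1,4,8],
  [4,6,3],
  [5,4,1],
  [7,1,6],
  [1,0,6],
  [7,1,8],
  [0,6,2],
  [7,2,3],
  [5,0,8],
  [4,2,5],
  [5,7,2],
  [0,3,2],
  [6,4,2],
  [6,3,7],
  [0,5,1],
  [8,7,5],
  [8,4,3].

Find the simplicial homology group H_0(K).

Fix the vertex order 0 < 1 < 2 < 3 < 4 < 5 < 6 < 7 < 8 and write every simplex with vertices in increasing order. Then dim K = 2 and the simplices of K are:

  0-simplices (9): [0], [1], [2], [3], [4], [5], [6], [7], [8]
  1-simplices (27): (27 of them)
  2-simplices (18): [0,1,5], [0,1,6], [0,2,3], [0,2,6], [0,3,8], [0,5,8], [1,4,5], [1,4,8], [1,6,7], [1,7,8], [2,3,7], [2,4,5], [2,4,6], [2,5,7], [3,4,6], [3,4,8], [3,6,7], [5,7,8]

Hence C_0 ≅ Z^9, C_1 ≅ Z^27, C_2 ≅ Z^18.

∂_1: C_1 → C_0 is given by ∂[p,q] = [q] − [p]. For instance
  ∂[1,4] = [4] − [1].
This gives a 9×27 integer matrix of rank 8; reducing to Smith normal form yields diagonal entries (1,1,1,1,1,1,1,1).

∂_2: C_2 → C_1 maps a triangle to the signed sum of its edges. For instance
  ∂[2,4,5] = [4,5] − [2,5] + [2,4],
  ∂[3,6,7] = [6,7] − [3,7] + [3,6].
The resulting 27×18 matrix has rank 18, and its Smith normal form has invariant factors (1,1,1,1,1,1,1,1,1,1,1,1,1,1,1,1,1,2).

From H_k ≅ ker(∂_k) / im(∂_{k+1}) we obtain:

  H_0: rank C_0 − rank ∂_1 = 9 − 8 = 1, and the invariant factors of ∂_1 are all 1, so H_0 = Z.

H_0 ≅ Z.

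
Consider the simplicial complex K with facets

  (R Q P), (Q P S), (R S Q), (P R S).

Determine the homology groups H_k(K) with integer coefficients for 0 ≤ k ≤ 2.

Order the vertices as P < Q < R < S. Listing each simplex with vertices in this order, K has dimension 2 with simplices:

  0-simplices (4): P, Q, R, S
  1-simplices (6): PQ, PR, PS, QR, QS, RS
  2-simplices (4): PQR, PQS, PRS, QRS

giving chain groups C_0 ≅ Z^4, C_1 ≅ Z^6, C_2 ≅ Z^4.

The boundary map ∂_1: C_1 → C_0 sends each edge [p,q] (with p < q) to q − p. For instance
  ∂QR = R − Q.
As a 4×6 matrix over Z this has rank 3, with invariant factors (1,1,1).

The boundary map ∂_2: C_2 → C_1 maps a triangle to the signed sum of its edges. For instance
  ∂PQR = QR − PR + PQ,
  ∂PRS = RS − PS + PR.
This gives a 6×4 integer matrix of rank 3; reducing to Smith normal form yields diagonal entries (1,1,1).

From H_k ≅ ker(∂_k) / im(∂_{k+1}) we obtain:

  H_0: rank C_0 − rank ∂_1 = 4 − 3 = 1, and the invariant factors of ∂_1 are all 1, so H_0 = Z.
  H_1: rank ker ∂_1 − rank ∂_2 = (6 − 3) − 3 = 0, and the invariant factors of ∂_2 are all 1, so H_1 = 0.
  H_2: rank ker ∂_2 − rank ∂_3 = (4 − 3) − 0 = 1, and there is no ∂_3, so H_2 = Z.

H_0 = Z,  H_1 = 0,  H_2 = Z.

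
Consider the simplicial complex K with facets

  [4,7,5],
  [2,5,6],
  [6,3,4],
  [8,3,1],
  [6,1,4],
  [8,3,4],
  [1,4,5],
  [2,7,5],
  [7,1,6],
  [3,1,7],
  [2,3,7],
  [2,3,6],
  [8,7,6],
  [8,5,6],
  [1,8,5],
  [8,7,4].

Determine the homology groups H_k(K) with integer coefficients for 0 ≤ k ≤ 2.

H_0 ≅ Z,  H_1 ≅ Z^2,  H_2 ≅ Z.

We work with the vertex ordering 1 < 2 < 3 < 4 < 5 < 6 < 7 < 8. The simplices of K, each written with vertices in increasing order, are:

  0-simplices (8): [1], [2], [3], [4], [5], [6], [7], [8]
  1-simplices (24): (24 of them)
  2-simplices (16): [1,3,7], [1,3,8], [1,4,5], [1,4,6], [1,5,8], [1,6,7], [2,3,6], [2,3,7], [2,5,6], [2,5,7], [3,4,6], [3,4,8], [4,5,7], [4,7,8], [5,6,8], [6,7,8]

giving chain groups C_0 ≅ Z^8, C_1 ≅ Z^24, C_2 ≅ Z^16.

∂_1: C_1 → C_0 maps an edge to its endpoints' difference, ∂[p,q] = q − p.
This gives a 8×24 integer matrix of rank 7; reducing to Smith normal form yields diagonal entries (1,1,1,1,1,1,1).

The boundary map ∂_2: C_2 → C_1 acts by ∂[p,q,r] = [q,r] − [p,r] + [p,q]. For instance
  ∂[2,5,7] = [5,7] − [2,7] + [2,5],
  ∂[1,4,5] = [4,5] − [1,5] + [1,4].
The 24×16 boundary matrix has rank 15 and Smith normal form diag(1,1,1,1,1,1,1,1,1,1,1,1,1,1,1).

Now H_k = ker ∂_k / im ∂_{k+1}, so:

  H_0: rank C_0 − rank ∂_1 = 8 − 7 = 1, and the invariant factors of ∂_1 are all 1, so H_0 ≅ Z.
  H_1: rank ker ∂_1 − rank ∂_2 = (24 − 7) − 15 = 2, and the invariant factors of ∂_2 are all 1, so H_1 ≅ Z^2.
  H_2: rank ker ∂_2 − rank ∂_3 = (16 − 15) − 0 = 1, and there is no ∂_3, so H_2 ≅ Z.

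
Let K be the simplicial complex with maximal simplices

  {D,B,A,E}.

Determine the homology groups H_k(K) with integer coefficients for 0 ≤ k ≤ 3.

H_0 ≅ Z,  H_1 = 0,  H_2 = 0,  H_3 = 0.

K has 4 vertices, 6 edges, 4 triangles, 1 3-simplex.
rank ∂_0 = 0, rank ∂_1 = 3 ⇒ b_0 = 4 − 0 − 3 = 1; all invariant factors of ∂_1 are 1 so no torsion. So H_0 ≅ Z.
rank ∂_1 = 3, rank ∂_2 = 3 ⇒ b_1 = 6 − 3 − 3 = 0; all invariant factors of ∂_2 are 1 so no torsion. So H_1 ≅ 0.
rank ∂_2 = 3, rank ∂_3 = 1 ⇒ b_2 = 4 − 3 − 1 = 0; all invariant factors of ∂_3 are 1 so no torsion. So H_2 ≅ 0.
rank ∂_3 = 1, rank ∂_4 = 0 ⇒ b_3 = 1 − 1 − 0 = 0. So H_3 ≅ 0.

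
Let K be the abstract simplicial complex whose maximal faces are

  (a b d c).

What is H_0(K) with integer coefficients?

H_0 = Z.

Fix the vertex order a < b < c < d and write every simplex with vertices in increasing order. Then dim K = 3 and the simplices of K are:

  0-simplices (4): a, b, c, d
  1-simplices (6): ab, ac, ad, bc, bd, cd
  2-simplices (4): abc, abd, acd, bcd
  3-simplices (1): abcd

giving chain groups C_0 ≅ Z^4, C_1 ≅ Z^6, C_2 ≅ Z^4, C_3 ≅ Z^1.

Boundary ∂_1: C_1 → C_0 is given by ∂[p,q] = [q] − [p]. For instance
  ∂bd = d − b.
This gives a 4×6 integer matrix of rank 3; reducing to Smith normal form yields diagonal entries (1,1,1).

∂_2: C_2 → C_1 maps a triangle to the signed sum of its edges. For instance
  ∂abc = bc − ac + ab,
  ∂bcd = cd − bd + bc.
The 6×4 boundary matrix has rank 3 and Smith normal form diag(1,1,1).

Boundary ∂_3: C_3 → C_2 sends each 3-simplex σ to the alternating sum Σ_i (−1)^i (σ with its i-th vertex removed). For instance
  ∂abcd = bcd − acd + abd − abc.
The 4×1 boundary matrix has rank 1 and Smith normal form diag(1).

Reading off H_k = ker ∂_k / im ∂_{k+1}:

  H_0: rank C_0 − rank ∂_1 = 4 − 3 = 1, and the invariant factors of ∂_1 are all 1, so H_0 = Z.

(K is a triangulation of the 3-simplex.)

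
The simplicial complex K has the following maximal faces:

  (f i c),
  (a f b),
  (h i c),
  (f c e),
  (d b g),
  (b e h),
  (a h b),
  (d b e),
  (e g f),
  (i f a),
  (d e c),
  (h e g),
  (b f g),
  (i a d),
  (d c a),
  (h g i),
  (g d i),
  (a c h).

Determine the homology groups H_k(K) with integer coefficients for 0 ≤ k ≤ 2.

Fix the vertex order a < b < c < d < e < f < g < h < i and write every simplex with vertices in increasing order. Then dim K = 2 and the simplices of K are:

  0-simplices (9): a, b, c, d, e, f, g, h, i
  1-simplices (27): ab, ac, ad, af, ah, ai, bd, be, bf, bg, bh, cd, ce, cf, ch, ci, de, dg, di, ef, eg, eh, fg, fi, gh, gi, hi
  2-simplices (18): abf, abh, acd, ach, adi, afi, bde, bdg, beh, bfg, cde, cef, cfi, chi, dgi, efg, egh, ghi

so the chain groups are C_0 ≅ Z^9, C_1 ≅ Z^27, C_2 ≅ Z^18.

∂_1: C_1 → C_0 sends each edge [p,q] (with p < q) to q − p.
The 9×27 boundary matrix has rank 8 and Smith normal form diag(1,1,1,1,1,1,1,1).

∂_2: C_2 → C_1 sends each 2-simplex [p,q,r] to [q,r] − [p,r] + [p,q]. For instance
  ∂ach = ch − ah + ac,
  ∂cfi = fi − ci + cf.
This gives a 27×18 integer matrix of rank 18; reducing to Smith normal form yields diagonal entries (1,1,1,1,1,1,1,1,1,1,1,1,1,1,1,1,1,2).

Reading off H_k = ker ∂_k / im ∂_{k+1}:

  H_0: rank C_0 − rank ∂_1 = 9 − 8 = 1, and the invariant factors of ∂_1 are all 1, so H_0 = Z.
  H_1: rank ker ∂_1 − rank ∂_2 = (27 − 8) − 18 = 1, and ∂_2 has invariant factor 2 > 1, so H_1 = Z ⊕ Z_2.
  H_2: rank ker ∂_2 − rank ∂_3 = (18 − 18) − 0 = 0, and there is no ∂_3, so H_2 = 0.

As a check, the Euler characteristic is 9 − 27 + 18 = 0, which agrees with 1 − 1 + 0 = 0.

H_0 = Z,  H_1 = Z ⊕ Z_2,  H_2 = 0.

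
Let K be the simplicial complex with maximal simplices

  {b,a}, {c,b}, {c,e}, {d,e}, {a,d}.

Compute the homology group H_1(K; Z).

Take the total order a < b < c < d < e on the vertex set. Then K (dimension 1) consists of the simplices:

  0-simplices (5): a, b, c, d, e
  1-simplices (5): ab, ad, bc, ce, de

Hence C_0 ≅ Z^5, C_1 ≅ Z^5.

∂_1: C_1 → C_0 is given by ∂[p,q] = [q] − [p]. For instance
  ∂ce = e − c.
The 5×5 boundary matrix has rank 4 and Smith normal form diag(1,1,1,1).

Now H_k = ker ∂_k / im ∂_{k+1}, so:

  H_1: rank ker ∂_1 − rank ∂_2 = (5 − 4) − 0 = 1, and there is no ∂_2, so H_1 ≅ Z.

H_1 ≅ Z.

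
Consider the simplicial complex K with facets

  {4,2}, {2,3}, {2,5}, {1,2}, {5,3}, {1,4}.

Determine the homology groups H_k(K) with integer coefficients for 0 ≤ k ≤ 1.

We work with the vertex ordering 1 < 2 < 3 < 4 < 5. The simplices of K, each written with vertices in increasing order, are:

  0-simplices (5): [1], [2], [3], [4], [5]
  1-simplices (6): [1,2], [1,4], [2,3], [2,4], [2,5], [3,5]

Hence C_0 ≅ Z^5, C_1 ≅ Z^6.

∂_1: C_1 → C_0 maps an edge to its endpoints' difference, ∂[p,q] = q − p. For instance
  ∂[2,5] = [5] − [2].
The 5×6 boundary matrix has rank 4 and Smith normal form diag(1,1,1,1).

Computing H_k = (kernel of ∂_k) / (image of ∂_{k+1}):

  H_0: rank C_0 − rank ∂_1 = 5 − 4 = 1, and the invariant factors of ∂_1 are all 1, so H_0 ≅ Z.
  H_1: rank ker ∂_1 − rank ∂_2 = (6 − 4) − 0 = 2, and there is no ∂_2, so H_1 ≅ Z^2.

As a check, the Euler characteristic is 5 − 6 = -1, which agrees with 1 − 2 = -1.

H_0 ≅ Z,  H_1 ≅ Z^2.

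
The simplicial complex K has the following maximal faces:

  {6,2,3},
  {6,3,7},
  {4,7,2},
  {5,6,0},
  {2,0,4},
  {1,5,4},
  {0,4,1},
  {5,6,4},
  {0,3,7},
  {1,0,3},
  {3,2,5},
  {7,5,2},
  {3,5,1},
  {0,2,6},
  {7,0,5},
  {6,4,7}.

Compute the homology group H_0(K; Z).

H_0 ≅ Z.

We work with the vertex ordering 0 < 1 < 2 < 3 < 4 < 5 < 6 < 7. The simplices of K, each written with vertices in increasing order, are:

  0-simplices (8): [0], [1], [2], [3], [4], [5], [6], [7]
  1-simplices (24): (24 of them)
  2-simplices (16): [0,1,3], [0,1,4], [0,2,4], [0,2,6], [0,3,7], [0,5,6], [0,5,7], [1,3,5], [1,4,5], [2,3,5], [2,3,6], [2,4,7], [2,5,7], [3,6,7], [4,5,6], [4,6,7]

Hence C_0 ≅ Z^8, C_1 ≅ Z^24, C_2 ≅ Z^16.

Boundary ∂_1: C_1 → C_0 maps an edge to its endpoints' difference, ∂[p,q] = q − p. For instance
  ∂[3,6] = [6] − [3].
The 8×24 boundary matrix has rank 7 and Smith normal form diag(1,1,1,1,1,1,1).

Boundary ∂_2: C_2 → C_1 acts by ∂[p,q,r] = [q,r] − [p,r] + [p,q]. For instance
  ∂[3,6,7] = [6,7] − [3,7] + [3,6],
  ∂[0,5,7] = [5,7] − [0,7] + [0,5].
The resulting 24×16 matrix has rank 15, and its Smith normal form has invariant factors (1,1,1,1,1,1,1,1,1,1,1,1,1,1,1).

Now H_k = ker ∂_k / im ∂_{k+1}, so:

  H_0: rank C_0 − rank ∂_1 = 8 − 7 = 1, and the invariant factors of ∂_1 are all 1, so H_0 = Z.

(K is a triangulation of the torus T^2.)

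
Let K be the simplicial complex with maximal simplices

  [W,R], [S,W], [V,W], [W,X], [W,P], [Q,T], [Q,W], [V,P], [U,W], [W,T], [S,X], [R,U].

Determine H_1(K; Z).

We work with the vertex ordering P < Q < R < S < T < U < V < W < X. The simplices of K, each written with vertices in increasing order, are:

  0-simplices (9): P, Q, R, S, T, U, V, W, X
  1-simplices (12): PV, PW, QT, QW, RU, RW, SW, SX, TW, UW, VW, WX

giving chain groups C_0 ≅ Z^9, C_1 ≅ Z^12.

The boundary map ∂_1: C_1 → C_0 is given by ∂[p,q] = [q] − [p]. For instance
  ∂PV = V − P.
The resulting 9×12 matrix has rank 8, and its Smith normal form has invariant factors (1,1,1,1,1,1,1,1).

Reading off H_k = ker ∂_k / im ∂_{k+1}:

  H_1: rank ker ∂_1 − rank ∂_2 = (12 − 8) − 0 = 4, and there is no ∂_2, so H_1 ≅ Z^4.

H_1 = Z^4.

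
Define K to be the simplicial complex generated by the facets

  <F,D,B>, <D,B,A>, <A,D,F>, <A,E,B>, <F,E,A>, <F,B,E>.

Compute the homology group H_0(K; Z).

Take the total order A < B < D < E < F on the vertex set. Then K (dimension 2) consists of the simplices:

  0-simplices (5): A, B, D, E, F
  1-simplices (9): AB, AD, AE, AF, BD, BE, BF, DF, EF
  2-simplices (6): ABD, ABE, ADF, AEF, BDF, BEF

Hence C_0 ≅ Z^5, C_1 ≅ Z^9, C_2 ≅ Z^6.

∂_1: C_1 → C_0 sends each edge [p,q] (with p < q) to q − p. For instance
  ∂AE = E − A.
This gives a 5×9 integer matrix of rank 4; reducing to Smith normal form yields diagonal entries (1,1,1,1).

∂_2: C_2 → C_1 acts by ∂[p,q,r] = [q,r] − [p,r] + [p,q]. For instance
  ∂ADF = DF − AF + AD,
  ∂ABE = BE − AE + AB.
This gives a 9×6 integer matrix of rank 5; reducing to Smith normal form yields diagonal entries (1,1,1,1,1).

Reading off H_k = ker ∂_k / im ∂_{k+1}:

  H_0: rank C_0 − rank ∂_1 = 5 − 4 = 1, and the invariant factors of ∂_1 are all 1, so H_0 ≅ Z.

H_0 = Z.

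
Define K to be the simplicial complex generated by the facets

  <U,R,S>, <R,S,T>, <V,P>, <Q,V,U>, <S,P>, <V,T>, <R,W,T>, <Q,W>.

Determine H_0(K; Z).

Order the vertices as P < Q < R < S < T < U < V < W. Listing each simplex with vertices in this order, K has dimension 2 with simplices:

  0-simplices (8): P, Q, R, S, T, U, V, W
  1-simplices (14): PS, PV, QU, QV, QW, RS, RT, RU, RW, ST, SU, TV, TW, UV
  2-simplices (4): QUV, RST, RSU, RTW

giving chain groups C_0 ≅ Z^8, C_1 ≅ Z^14, C_2 ≅ Z^4.

∂_1: C_1 → C_0 sends each edge [p,q] (with p < q) to q − p. For instance
  ∂RU = U − R.
This gives a 8×14 integer matrix of rank 7; reducing to Smith normal form yields diagonal entries (1,1,1,1,1,1,1).

Boundary ∂_2: C_2 → C_1 maps a triangle to the signed sum of its edges. For instance
  ∂RSU = SU − RU + RS,
  ∂QUV = UV − QV + QU.
The resulting 14×4 matrix has rank 4, and its Smith normal form has invariant factors (1,1,1,1).

Now H_k = ker ∂_k / im ∂_{k+1}, so:

  H_0: rank C_0 − rank ∂_1 = 8 − 7 = 1, and the invariant factors of ∂_1 are all 1, so H_0 = Z.

H_0 = Z.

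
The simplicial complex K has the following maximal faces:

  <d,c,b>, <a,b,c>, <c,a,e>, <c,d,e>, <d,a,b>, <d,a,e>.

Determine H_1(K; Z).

H_1 = 0.

K has 5 vertices, 9 edges, 6 triangles.
rank ∂_1 = 4, rank ∂_2 = 5 ⇒ b_1 = 9 − 4 − 5 = 0; all invariant factors of ∂_2 are 1 so no torsion. So H_1 ≅ 0.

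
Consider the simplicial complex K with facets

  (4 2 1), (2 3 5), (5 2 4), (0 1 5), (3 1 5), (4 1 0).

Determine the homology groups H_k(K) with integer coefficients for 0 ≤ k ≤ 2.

H_0 ≅ Z,  H_1 ≅ Z,  H_2 = 0.

Take the total order 0 < 1 < 2 < 3 < 4 < 5 on the vertex set. Then K (dimension 2) consists of the simplices:

  0-simplices (6): [0], [1], [2], [3], [4], [5]
  1-simplices (12): [0,1], [0,4], [0,5], [1,2], [1,3], [1,4], [1,5], [2,3], [2,4], [2,5], [3,5], [4,5]
  2-simplices (6): [0,1,4], [0,1,5], [1,2,4], [1,3,5], [2,3,5], [2,4,5]

Hence C_0 ≅ Z^6, C_1 ≅ Z^12, C_2 ≅ Z^6.

Boundary ∂_1: C_1 → C_0 is given by ∂[p,q] = [q] − [p].
This gives a 6×12 integer matrix of rank 5; reducing to Smith normal form yields diagonal entries (1,1,1,1,1).

∂_2: C_2 → C_1 maps a triangle to the signed sum of its edges. For instance
  ∂[1,2,4] = [2,4] − [1,4] + [1,2],
  ∂[2,4,5] = [4,5] − [2,5] + [2,4].
The resulting 12×6 matrix has rank 6, and its Smith normal form has invariant factors (1,1,1,1,1,1).

Reading off H_k = ker ∂_k / im ∂_{k+1}:

  H_0: rank C_0 − rank ∂_1 = 6 − 5 = 1, and the invariant factors of ∂_1 are all 1, so H_0 = Z.
  H_1: rank ker ∂_1 − rank ∂_2 = (12 − 5) − 6 = 1, and the invariant factors of ∂_2 are all 1, so H_1 = Z.
  H_2: rank ker ∂_2 − rank ∂_3 = (6 − 6) − 0 = 0, and there is no ∂_3, so H_2 = 0.

As a check, the Euler characteristic is 6 − 12 + 6 = 0, which agrees with 1 − 1 + 0 = 0.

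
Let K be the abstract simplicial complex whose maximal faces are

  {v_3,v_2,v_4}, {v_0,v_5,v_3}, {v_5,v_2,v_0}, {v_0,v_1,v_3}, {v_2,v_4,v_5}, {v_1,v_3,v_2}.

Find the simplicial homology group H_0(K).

H_0 ≅ Z.

We work with the vertex ordering v_0 < v_1 < v_2 < v_3 < v_4 < v_5. The simplices of K, each written with vertices in increasing order, are:

  0-simplices (6): [v_0], [v_1], [v_2], [v_3], [v_4], [v_5]
  1-simplices (12): [v_0,v_1], [v_0,v_2], [v_0,v_3], [v_0,v_5], [v_1,v_2], [v_1,v_3], [v_2,v_3], [v_2,v_4], [v_2,v_5], [v_3,v_4], [v_3,v_5], [v_4,v_5]
  2-simplices (6): [v_0,v_1,v_3], [v_0,v_2,v_5], [v_0,v_3,v_5], [v_1,v_2,v_3], [v_2,v_3,v_4], [v_2,v_4,v_5]

Hence C_0 ≅ Z^6, C_1 ≅ Z^12, C_2 ≅ Z^6.

∂_1: C_1 → C_0 maps an edge to its endpoints' difference, ∂[p,q] = q − p. For instance
  ∂[v_0,v_5] = [v_5] − [v_0].
The resulting 6×12 matrix has rank 5, and its Smith normal form has invariant factors (1,1,1,1,1).

The boundary map ∂_2: C_2 → C_1 sends each 2-simplex [p,q,r] to [q,r] − [p,r] + [p,q]. For instance
  ∂[v_0,v_2,v_5] = [v_2,v_5] − [v_0,v_5] + [v_0,v_2],
  ∂[v_2,v_3,v_4] = [v_3,v_4] − [v_2,v_4] + [v_2,v_3].
The 12×6 boundary matrix has rank 6 and Smith normal form diag(1,1,1,1,1,1).

From H_k ≅ ker(∂_k) / im(∂_{k+1}) we obtain:

  H_0: rank C_0 − rank ∂_1 = 6 − 5 = 1, and the invariant factors of ∂_1 are all 1, so H_0 = Z.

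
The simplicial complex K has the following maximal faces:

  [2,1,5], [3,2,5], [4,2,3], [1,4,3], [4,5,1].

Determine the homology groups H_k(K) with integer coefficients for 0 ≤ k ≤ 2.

Fix the vertex order 1 < 2 < 3 < 4 < 5 and write every simplex with vertices in increasing order. Then dim K = 2 and the simplices of K are:

  0-simplices (5): [1], [2], [3], [4], [5]
  1-simplices (10): [1,2], [1,3], [1,4], [1,5], [2,3], [2,4], [2,5], [3,4], [3,5], [4,5]
  2-simplices (5): [1,2,5], [1,3,4], [1,4,5], [2,3,4], [2,3,5]

Hence C_0 ≅ Z^5, C_1 ≅ Z^10, C_2 ≅ Z^5.

Boundary ∂_1: C_1 → C_0 maps an edge to its endpoints' difference, ∂[p,q] = q − p. For instance
  ∂[3,5] = [5] − [3].
As a 5×10 matrix over Z this has rank 4, with invariant factors (1,1,1,1).

The boundary map ∂_2: C_2 → C_1 maps a triangle to the signed sum of its edges. For instance
  ∂[2,3,5] = [3,5] − [2,5] + [2,3],
  ∂[2,3,4] = [3,4] − [2,4] + [2,3].
The resulting 10×5 matrix has rank 5, and its Smith normal form has invariant factors (1,1,1,1,1).

Now H_k = ker ∂_k / im ∂_{k+1}, so:

  H_0: rank C_0 − rank ∂_1 = 5 − 4 = 1, and the invariant factors of ∂_1 are all 1, so H_0 ≅ Z.
  H_1: rank ker ∂_1 − rank ∂_2 = (10 − 4) − 5 = 1, and the invariant factors of ∂_2 are all 1, so H_1 ≅ Z.
  H_2: rank ker ∂_2 − rank ∂_3 = (5 − 5) − 0 = 0, and there is no ∂_3, so H_2 ≅ 0.

(K is a triangulation of the Möbius band.)

H_0 ≅ Z,  H_1 ≅ Z,  H_2 = 0.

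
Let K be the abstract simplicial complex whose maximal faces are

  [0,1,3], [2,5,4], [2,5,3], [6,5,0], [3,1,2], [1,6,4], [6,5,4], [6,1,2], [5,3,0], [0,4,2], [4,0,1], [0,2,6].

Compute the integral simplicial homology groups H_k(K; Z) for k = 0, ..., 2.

H_0 ≅ Z,  H_1 ≅ Z/2Z,  H_2 = 0.

We work with the vertex ordering 0 < 1 < 2 < 3 < 4 < 5 < 6. The simplices of K, each written with vertices in increasing order, are:

  0-simplices (7): [0], [1], [2], [3], [4], [5], [6]
  1-simplices (18): [0,1], [0,2], [0,3], [0,4], [0,5], [0,6], [1,2], [1,3], [1,4], [1,6], [2,3], [2,4], [2,5], [2,6], [3,5], [4,5], [4,6], [5,6]
  2-simplices (12): [0,1,3], [0,1,4], [0,2,4], [0,2,6], [0,3,5], [0,5,6], [1,2,3], [1,2,6], [1,4,6], [2,3,5], [2,4,5], [4,5,6]

Hence C_0 ≅ Z^7, C_1 ≅ Z^18, C_2 ≅ Z^12.

Boundary ∂_1: C_1 → C_0 is given by ∂[p,q] = [q] − [p].
This gives a 7×18 integer matrix of rank 6; reducing to Smith normal form yields diagonal entries (1,1,1,1,1,1).

Boundary ∂_2: C_2 → C_1 acts by ∂[p,q,r] = [q,r] − [p,r] + [p,q]. For instance
  ∂[1,4,6] = [4,6] − [1,6] + [1,4],
  ∂[1,2,3] = [2,3] − [1,3] + [1,2].
This gives a 18×12 integer matrix of rank 12; reducing to Smith normal form yields diagonal entries (1,1,1,1,1,1,1,1,1,1,1,2).

From H_k ≅ ker(∂_k) / im(∂_{k+1}) we obtain:

  H_0: rank C_0 − rank ∂_1 = 7 − 6 = 1, and the invariant factors of ∂_1 are all 1, so H_0 = Z.
  H_1: rank ker ∂_1 − rank ∂_2 = (18 − 6) − 12 = 0, and ∂_2 has invariant factor 2 > 1, so H_1 = Z/2Z.
  H_2: rank ker ∂_2 − rank ∂_3 = (12 − 12) − 0 = 0, and there is no ∂_3, so H_2 = 0.

(K is a triangulation of the real projective plane RP^2.)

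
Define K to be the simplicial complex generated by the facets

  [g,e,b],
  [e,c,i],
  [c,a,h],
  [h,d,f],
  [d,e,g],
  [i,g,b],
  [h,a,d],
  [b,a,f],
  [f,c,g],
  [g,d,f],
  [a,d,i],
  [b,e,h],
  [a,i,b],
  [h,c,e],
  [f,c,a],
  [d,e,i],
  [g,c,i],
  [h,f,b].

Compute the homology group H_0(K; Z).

H_0 = Z.

Take the total order a < b < c < d < e < f < g < h < i on the vertex set. Then K (dimension 2) consists of the simplices:

  0-simplices (9): a, b, c, d, e, f, g, h, i
  1-simplices (27): ab, ac, ad, af, ah, ai, be, bf, bg, bh, bi, ce, cf, cg, ch, ci, de, df, dg, dh, di, eg, eh, ei, fg, fh, gi
  2-simplices (18): abf, abi, acf, ach, adh, adi, beg, beh, bfh, bgi, ceh, cei, cfg, cgi, deg, dei, dfg, dfh

giving chain groups C_0 ≅ Z^9, C_1 ≅ Z^27, C_2 ≅ Z^18.

∂_1: C_1 → C_0 sends each edge [p,q] (with p < q) to q − p. For instance
  ∂ac = c − a.
The resulting 9×27 matrix has rank 8, and its Smith normal form has invariant factors (1,1,1,1,1,1,1,1).

The boundary map ∂_2: C_2 → C_1 maps a triangle to the signed sum of its edges. For instance
  ∂ach = ch − ah + ac,
  ∂cei = ei − ci + ce.
This gives a 27×18 integer matrix of rank 18; reducing to Smith normal form yields diagonal entries (1,1,1,1,1,1,1,1,1,1,1,1,1,1,1,1,1,2).

Now H_k = ker ∂_k / im ∂_{k+1}, so:

  H_0: rank C_0 − rank ∂_1 = 9 − 8 = 1, and the invariant factors of ∂_1 are all 1, so H_0 = Z.

(K is a triangulation of the Klein bottle.)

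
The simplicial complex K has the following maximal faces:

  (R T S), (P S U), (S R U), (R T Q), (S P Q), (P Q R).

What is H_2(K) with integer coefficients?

Fix the vertex order P < Q < R < S < T < U and write every simplex with vertices in increasing order. Then dim K = 2 and the simplices of K are:

  0-simplices (6): P, Q, R, S, T, U
  1-simplices (12): PQ, PR, PS, PU, QR, QS, QT, RS, RT, RU, ST, SU
  2-simplices (6): PQR, PQS, PSU, QRT, RST, RSU

Hence C_0 ≅ Z^6, C_1 ≅ Z^12, C_2 ≅ Z^6.

The boundary map ∂_1: C_1 → C_0 maps an edge to its endpoints' difference, ∂[p,q] = q − p. For instance
  ∂RS = S − R.
This gives a 6×12 integer matrix of rank 5; reducing to Smith normal form yields diagonal entries (1,1,1,1,1).

Boundary ∂_2: C_2 → C_1 sends each 2-simplex [p,q,r] to [q,r] − [p,r] + [p,q]. For instance
  ∂PQS = QS − PS + PQ,
  ∂RST = ST − RT + RS.
The resulting 12×6 matrix has rank 6, and its Smith normal form has invariant factors (1,1,1,1,1,1).

Computing H_k = (kernel of ∂_k) / (image of ∂_{k+1}):

  H_2: rank ker ∂_2 − rank ∂_3 = (6 − 6) − 0 = 0, and there is no ∂_3, so H_2 ≅ 0.

H_2 = 0.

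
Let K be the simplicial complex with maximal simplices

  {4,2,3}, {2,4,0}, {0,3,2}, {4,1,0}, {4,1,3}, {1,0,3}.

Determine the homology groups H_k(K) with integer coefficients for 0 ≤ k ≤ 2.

Order the vertices as 0 < 1 < 2 < 3 < 4. Listing each simplex with vertices in this order, K has dimension 2 with simplices:

  0-simplices (5): [0], [1], [2], [3], [4]
  1-simplices (9): [0,1], [0,2], [0,3], [0,4], [1,3], [1,4], [2,3], [2,4], [3,4]
  2-simplices (6): [0,1,3], [0,1,4], [0,2,3], [0,2,4], [1,3,4], [2,3,4]

giving chain groups C_0 ≅ Z^5, C_1 ≅ Z^9, C_2 ≅ Z^6.

Boundary ∂_1: C_1 → C_0 is given by ∂[p,q] = [q] − [p]. For instance
  ∂[0,3] = [3] − [0].
As a 5×9 matrix over Z this has rank 4, with invariant factors (1,1,1,1).

The boundary map ∂_2: C_2 → C_1 maps a triangle to the signed sum of its edges. For instance
  ∂[0,2,4] = [2,4] − [0,4] + [0,2],
  ∂[0,2,3] = [2,3] − [0,3] + [0,2].
The 9×6 boundary matrix has rank 5 and Smith normal form diag(1,1,1,1,1).

Reading off H_k = ker ∂_k / im ∂_{k+1}:

  H_0: rank C_0 − rank ∂_1 = 5 − 4 = 1, and the invariant factors of ∂_1 are all 1, so H_0 ≅ Z.
  H_1: rank ker ∂_1 − rank ∂_2 = (9 − 4) − 5 = 0, and the invariant factors of ∂_2 are all 1, so H_1 ≅ 0.
  H_2: rank ker ∂_2 − rank ∂_3 = (6 − 5) − 0 = 1, and there is no ∂_3, so H_2 ≅ Z.

H_0 = Z,  H_1 = 0,  H_2 = Z.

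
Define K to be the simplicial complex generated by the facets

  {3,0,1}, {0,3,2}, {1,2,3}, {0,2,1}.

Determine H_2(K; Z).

Fix the vertex order 0 < 1 < 2 < 3 and write every simplex with vertices in increasing order. Then dim K = 2 and the simplices of K are:

  0-simplices (4): [0], [1], [2], [3]
  1-simplices (6): [0,1], [0,2], [0,3], [1,2], [1,3], [2,3]
  2-simplices (4): [0,1,2], [0,1,3], [0,2,3], [1,2,3]

Hence C_0 ≅ Z^4, C_1 ≅ Z^6, C_2 ≅ Z^4.

The boundary map ∂_1: C_1 → C_0 sends each edge [p,q] (with p < q) to q − p. For instance
  ∂[0,1] = [1] − [0].
The resulting 4×6 matrix has rank 3, and its Smith normal form has invariant factors (1,1,1).

Boundary ∂_2: C_2 → C_1 maps a triangle to the signed sum of its edges. For instance
  ∂[0,2,3] = [2,3] − [0,3] + [0,2],
  ∂[0,1,3] = [1,3] − [0,3] + [0,1].
The resulting 6×4 matrix has rank 3, and its Smith normal form has invariant factors (1,1,1).

Computing H_k = (kernel of ∂_k) / (image of ∂_{k+1}):

  H_2: rank ker ∂_2 − rank ∂_3 = (4 − 3) − 0 = 1, and there is no ∂_3, so H_2 ≅ Z.

H_2 ≅ Z.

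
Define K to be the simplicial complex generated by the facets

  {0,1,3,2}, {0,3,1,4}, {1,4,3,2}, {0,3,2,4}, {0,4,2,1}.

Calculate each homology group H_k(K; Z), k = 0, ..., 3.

H_0 = Z,  H_1 = 0,  H_2 = 0,  H_3 = Z.

We work with the vertex ordering 0 < 1 < 2 < 3 < 4. The simplices of K, each written with vertices in increasing order, are:

  0-simplices (5): [0], [1], [2], [3], [4]
  1-simplices (10): [0,1], [0,2], [0,3], [0,4], [1,2], [1,3], [1,4], [2,3], [2,4], [3,4]
  2-simplices (10): [0,1,2], [0,1,3], [0,1,4], [0,2,3], [0,2,4], [0,3,4], [1,2,3], [1,2,4], [1,3,4], [2,3,4]
  3-simplices (5): [0,1,2,3], [0,1,2,4], [0,1,3,4], [0,2,3,4], [1,2,3,4]

giving chain groups C_0 ≅ Z^5, C_1 ≅ Z^10, C_2 ≅ Z^10, C_3 ≅ Z^5.

The boundary map ∂_1: C_1 → C_0 sends each edge [p,q] (with p < q) to q − p.
The 5×10 boundary matrix has rank 4 and Smith normal form diag(1,1,1,1).

∂_2: C_2 → C_1 sends each 2-simplex [p,q,r] to [q,r] − [p,r] + [p,q]. For instance
  ∂[0,1,4] = [1,4] − [0,4] + [0,1],
  ∂[1,2,3] = [2,3] − [1,3] + [1,2].
The 10×10 boundary matrix has rank 6 and Smith normal form diag(1,1,1,1,1,1).

∂_3: C_3 → C_2 sends each 3-simplex σ to the alternating sum Σ_i (−1)^i (σ with its i-th vertex removed). For instance
  ∂[1,2,3,4] = [2,3,4] − [1,3,4] + [1,2,4] − [1,2,3],
  ∂[0,1,2,3] = [1,2,3] − [0,2,3] + [0,1,3] − [0,1,2].
This gives a 10×5 integer matrix of rank 4; reducing to Smith normal form yields diagonal entries (1,1,1,1).

Computing H_k = (kernel of ∂_k) / (image of ∂_{k+1}):

  H_0: rank C_0 − rank ∂_1 = 5 − 4 = 1, and the invariant factors of ∂_1 are all 1, so H_0 ≅ Z.
  H_1: rank ker ∂_1 − rank ∂_2 = (10 − 4) − 6 = 0, and the invariant factors of ∂_2 are all 1, so H_1 ≅ 0.
  H_2: rank ker ∂_2 − rank ∂_3 = (10 − 6) − 4 = 0, and the invariant factors of ∂_3 are all 1, so H_2 ≅ 0.
  H_3: rank ker ∂_3 − rank ∂_4 = (5 − 4) − 0 = 1, and there is no ∂_4, so H_3 ≅ Z.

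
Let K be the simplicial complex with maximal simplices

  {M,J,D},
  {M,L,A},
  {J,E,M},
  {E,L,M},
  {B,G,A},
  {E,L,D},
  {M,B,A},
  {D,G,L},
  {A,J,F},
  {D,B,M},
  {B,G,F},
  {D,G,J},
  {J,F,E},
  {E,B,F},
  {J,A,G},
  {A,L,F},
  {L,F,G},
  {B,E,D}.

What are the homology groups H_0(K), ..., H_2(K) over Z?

H_0 ≅ Z,  H_1 ≅ Z ⊕ Z/2,  H_2 = 0.

Order the vertices as A < B < D < E < F < G < J < L < M. Listing each simplex with vertices in this order, K has dimension 2 with simplices:

  0-simplices (9): A, B, D, E, F, G, J, L, M
  1-simplices (27): AB, AF, AG, AJ, AL, AM, BD, BE, BF, BG, BM, DE, DG, DJ, DL, DM, EF, EJ, EL, EM, FG, FJ, FL, GJ, GL, JM, LM
  2-simplices (18): ABG, ABM, AFJ, AFL, AGJ, ALM, BDE, BDM, BEF, BFG, DEL, DGJ, DGL, DJM, EFJ, EJM, ELM, FGL

Hence C_0 ≅ Z^9, C_1 ≅ Z^27, C_2 ≅ Z^18.

∂_1: C_1 → C_0 maps an edge to its endpoints' difference, ∂[p,q] = q − p.
The resulting 9×27 matrix has rank 8, and its Smith normal form has invariant factors (1,1,1,1,1,1,1,1).

Boundary ∂_2: C_2 → C_1 sends each 2-simplex [p,q,r] to [q,r] − [p,r] + [p,q]. For instance
  ∂BFG = FG − BG + BF,
  ∂BDM = DM − BM + BD.
The resulting 27×18 matrix has rank 18, and its Smith normal form has invariant factors (1,1,1,1,1,1,1,1,1,1,1,1,1,1,1,1,1,2).

Reading off H_k = ker ∂_k / im ∂_{k+1}:

  H_0: rank C_0 − rank ∂_1 = 9 − 8 = 1, and the invariant factors of ∂_1 are all 1, so H_0 ≅ Z.
  H_1: rank ker ∂_1 − rank ∂_2 = (27 − 8) − 18 = 1, and ∂_2 has invariant factor 2 > 1, so H_1 ≅ Z ⊕ Z/2.
  H_2: rank ker ∂_2 − rank ∂_3 = (18 − 18) − 0 = 0, and there is no ∂_3, so H_2 ≅ 0.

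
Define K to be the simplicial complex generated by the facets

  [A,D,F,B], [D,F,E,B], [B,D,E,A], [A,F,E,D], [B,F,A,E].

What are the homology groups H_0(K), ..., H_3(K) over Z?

H_0 = Z,  H_1 = 0,  H_2 = 0,  H_3 = Z.

We work with the vertex ordering A < B < D < E < F. The simplices of K, each written with vertices in increasing order, are:

  0-simplices (5): A, B, D, E, F
  1-simplices (10): AB, AD, AE, AF, BD, BE, BF, DE, DF, EF
  2-simplices (10): ABD, ABE, ABF, ADE, ADF, AEF, BDE, BDF, BEF, DEF
  3-simplices (5): ABDE, ABDF, ABEF, ADEF, BDEF

so the chain groups are C_0 ≅ Z^5, C_1 ≅ Z^10, C_2 ≅ Z^10, C_3 ≅ Z^5.

∂_1: C_1 → C_0 maps an edge to its endpoints' difference, ∂[p,q] = q − p. For instance
  ∂BD = D − B.
As a 5×10 matrix over Z this has rank 4, with invariant factors (1,1,1,1).

∂_2: C_2 → C_1 maps a triangle to the signed sum of its edges. For instance
  ∂BDF = DF − BF + BD,
  ∂ABD = BD − AD + AB.
The resulting 10×10 matrix has rank 6, and its Smith normal form has invariant factors (1,1,1,1,1,1).

∂_3: C_3 → C_2 sends each 3-simplex σ to the alternating sum Σ_i (−1)^i (σ with its i-th vertex removed). For instance
  ∂ABEF = BEF − AEF + ABF − ABE,
  ∂ABDF = BDF − ADF + ABF − ABD.
As a 10×5 matrix over Z this has rank 4, with invariant factors (1,1,1,1).

Reading off H_k = ker ∂_k / im ∂_{k+1}:

  H_0: rank C_0 − rank ∂_1 = 5 − 4 = 1, and the invariant factors of ∂_1 are all 1, so H_0 = Z.
  H_1: rank ker ∂_1 − rank ∂_2 = (10 − 4) − 6 = 0, and the invariant factors of ∂_2 are all 1, so H_1 = 0.
  H_2: rank ker ∂_2 − rank ∂_3 = (10 − 6) − 4 = 0, and the invariant factors of ∂_3 are all 1, so H_2 = 0.
  H_3: rank ker ∂_3 − rank ∂_4 = (5 − 4) − 0 = 1, and there is no ∂_4, so H_3 = Z.

As a check, the Euler characteristic is 5 − 10 + 10 − 5 = 0, which agrees with 1 − 0 + 0 − 1 = 0.
(K is a triangulation of the 3-sphere S^3.)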